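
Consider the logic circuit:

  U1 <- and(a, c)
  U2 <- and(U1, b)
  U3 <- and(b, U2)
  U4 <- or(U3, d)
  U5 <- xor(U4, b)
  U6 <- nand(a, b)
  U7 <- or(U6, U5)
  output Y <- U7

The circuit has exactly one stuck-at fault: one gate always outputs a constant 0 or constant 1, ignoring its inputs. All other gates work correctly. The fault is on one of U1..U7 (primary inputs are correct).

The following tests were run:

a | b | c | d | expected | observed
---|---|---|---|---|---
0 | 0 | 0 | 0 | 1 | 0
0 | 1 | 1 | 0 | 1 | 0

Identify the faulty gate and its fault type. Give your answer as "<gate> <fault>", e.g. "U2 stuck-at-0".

U7 stuck-at-0

Fault-free values for test 1 (a=0, b=0, c=0, d=0): U1=0, U2=0, U3=0, U4=0, U5=0, U6=1, U7=1, giving Y=1. Observed 0.
Test 1: faults giving observed 0 are {U6 stuck-at-0, U7 stuck-at-0}.
Test 2 (a=0, b=1, c=1, d=0): fault-free U1=0, U2=0, U3=0, U4=0, U5=1, U6=1, U7=1 → 1; observed 0. Eliminates U6 stuck-at-0.
Only U7 stuck-at-0 is consistent with every test.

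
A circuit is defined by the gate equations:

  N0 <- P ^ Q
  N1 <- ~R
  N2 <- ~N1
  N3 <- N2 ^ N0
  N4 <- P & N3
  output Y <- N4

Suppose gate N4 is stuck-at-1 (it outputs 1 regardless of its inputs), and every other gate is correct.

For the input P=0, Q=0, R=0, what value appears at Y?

Propagate with N4 forced: N0=0, N1=1, N2=0, N3=0, N4=1 [stuck-at-1].
So Y = 1. (Without the fault it would be 0.)

1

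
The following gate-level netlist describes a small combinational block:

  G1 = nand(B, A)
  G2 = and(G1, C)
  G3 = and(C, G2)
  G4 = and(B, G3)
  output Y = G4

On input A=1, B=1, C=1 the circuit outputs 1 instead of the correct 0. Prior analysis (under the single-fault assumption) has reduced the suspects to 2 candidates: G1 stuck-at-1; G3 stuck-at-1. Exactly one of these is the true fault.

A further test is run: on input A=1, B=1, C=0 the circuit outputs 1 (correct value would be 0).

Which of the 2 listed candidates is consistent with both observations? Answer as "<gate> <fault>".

G3 stuck-at-1

Evaluate each candidate on input A=1, B=1, C=0:
  G1 stuck-at-1: G1=1 [stuck-at-1], G2=0, G3=0, G4=0 → 0 — eliminated
  G3 stuck-at-1: G1=0, G2=0, G3=1 [stuck-at-1], G4=1 → 1 — matches
Only G3 stuck-at-1 reproduces the observed 1.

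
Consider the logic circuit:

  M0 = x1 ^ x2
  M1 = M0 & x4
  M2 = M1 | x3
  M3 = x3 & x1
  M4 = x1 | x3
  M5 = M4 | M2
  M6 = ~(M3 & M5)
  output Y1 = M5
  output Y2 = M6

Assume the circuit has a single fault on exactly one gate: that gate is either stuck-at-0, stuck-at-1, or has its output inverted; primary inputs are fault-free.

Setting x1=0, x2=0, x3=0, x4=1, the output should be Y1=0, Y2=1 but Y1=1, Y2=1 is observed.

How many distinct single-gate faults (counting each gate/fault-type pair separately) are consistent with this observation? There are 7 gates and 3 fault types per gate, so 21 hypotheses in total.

10

Fault-free: M0=0, M1=0, M2=0, M3=0, M4=0, M5=0, M6=1 → Y1=0, Y2=1. Observed Y1=1, Y2=1.
  M0: stuck-at-1, inverted output ✓; others ✗
  M1: stuck-at-1, inverted output ✓; others ✗
  M2: stuck-at-1, inverted output ✓; others ✗
  M3: none of the 3 fault types match ✗
  M4: stuck-at-1, inverted output ✓; others ✗
  M5: stuck-at-1, inverted output ✓; others ✗
  M6: none of the 3 fault types match ✗
Consistent faults: {M0 stuck-at-1, M0 inverted output, M1 stuck-at-1, M1 inverted output, M2 stuck-at-1, M2 inverted output, M4 stuck-at-1, M4 inverted output, M5 stuck-at-1, M5 inverted output} — 10 in all.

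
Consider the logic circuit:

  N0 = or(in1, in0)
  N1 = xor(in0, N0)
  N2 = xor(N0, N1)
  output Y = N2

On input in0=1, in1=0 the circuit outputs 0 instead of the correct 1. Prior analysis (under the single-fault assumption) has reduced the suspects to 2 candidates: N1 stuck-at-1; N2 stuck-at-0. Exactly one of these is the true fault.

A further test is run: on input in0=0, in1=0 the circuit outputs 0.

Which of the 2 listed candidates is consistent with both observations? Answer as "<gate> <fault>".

Evaluate each candidate on input in0=0, in1=0:
  N1 stuck-at-1: N0=0, N1=1 [stuck-at-1], N2=1 → 1 — eliminated
  N2 stuck-at-0: N0=0, N1=0, N2=0 [stuck-at-0] → 0 — matches
Only N2 stuck-at-0 reproduces the observed 0.

N2 stuck-at-0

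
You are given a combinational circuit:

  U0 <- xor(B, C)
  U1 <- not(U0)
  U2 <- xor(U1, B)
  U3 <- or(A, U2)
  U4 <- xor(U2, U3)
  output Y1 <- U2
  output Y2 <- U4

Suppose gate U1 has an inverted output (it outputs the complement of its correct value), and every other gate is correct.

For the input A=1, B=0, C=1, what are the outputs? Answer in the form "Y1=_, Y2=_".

Propagate with U1 forced: U0=1, U1=1 [inverted output], U2=1, U3=1, U4=0.
So the outputs are Y1=1, Y2=0. (Without the fault they would be Y1=0, Y2=1.)

Y1=1, Y2=0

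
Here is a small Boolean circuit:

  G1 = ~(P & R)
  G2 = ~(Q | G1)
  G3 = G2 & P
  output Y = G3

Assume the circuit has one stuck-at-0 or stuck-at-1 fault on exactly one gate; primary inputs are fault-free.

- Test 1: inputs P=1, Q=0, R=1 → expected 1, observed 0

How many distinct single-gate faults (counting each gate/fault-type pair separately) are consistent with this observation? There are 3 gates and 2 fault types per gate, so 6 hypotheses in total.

3

Fault-free: G1=0, G2=1, G3=1 → 1. Observed 0.
  G1 stuck-at-0: output 1 ✗
  G1 stuck-at-1: output 0 ✓
  G2 stuck-at-0: output 0 ✓
  G2 stuck-at-1: output 1 ✗
  G3 stuck-at-0: output 0 ✓
  G3 stuck-at-1: output 1 ✗
Consistent faults: {G1 stuck-at-1, G2 stuck-at-0, G3 stuck-at-0} — 3 in all.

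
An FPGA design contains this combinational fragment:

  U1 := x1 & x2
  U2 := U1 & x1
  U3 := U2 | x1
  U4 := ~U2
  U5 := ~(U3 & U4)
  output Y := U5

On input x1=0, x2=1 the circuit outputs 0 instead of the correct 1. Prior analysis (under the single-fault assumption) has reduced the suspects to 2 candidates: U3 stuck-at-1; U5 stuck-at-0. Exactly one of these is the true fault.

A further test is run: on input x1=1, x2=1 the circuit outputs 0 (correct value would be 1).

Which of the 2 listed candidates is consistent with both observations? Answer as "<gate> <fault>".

Evaluate each candidate on input x1=1, x2=1:
  U3 stuck-at-1: U1=1, U2=1, U3=1 [stuck-at-1], U4=0, U5=1 → 1 — eliminated
  U5 stuck-at-0: U1=1, U2=1, U3=1, U4=0, U5=0 [stuck-at-0] → 0 — matches
Only U5 stuck-at-0 reproduces the observed 0.

U5 stuck-at-0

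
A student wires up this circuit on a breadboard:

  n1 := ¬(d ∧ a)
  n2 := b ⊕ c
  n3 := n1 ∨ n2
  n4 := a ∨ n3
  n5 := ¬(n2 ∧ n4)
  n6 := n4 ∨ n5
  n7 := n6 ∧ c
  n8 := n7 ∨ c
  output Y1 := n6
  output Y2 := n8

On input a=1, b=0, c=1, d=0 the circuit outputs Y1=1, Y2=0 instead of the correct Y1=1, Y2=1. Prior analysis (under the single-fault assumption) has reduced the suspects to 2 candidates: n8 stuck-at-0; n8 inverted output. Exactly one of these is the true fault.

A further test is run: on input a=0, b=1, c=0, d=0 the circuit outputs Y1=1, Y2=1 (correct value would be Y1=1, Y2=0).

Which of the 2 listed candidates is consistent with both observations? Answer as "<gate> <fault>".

n8 inverted output

Evaluate each candidate on input a=0, b=1, c=0, d=0:
  n8 stuck-at-0: n1=1, n2=1, n3=1, n4=1, n5=0, n6=1, n7=0, n8=0 [stuck-at-0] → Y1=1, Y2=0 — eliminated
  n8 inverted output: n1=1, n2=1, n3=1, n4=1, n5=0, n6=1, n7=0, n8=1 [inverted output] → Y1=1, Y2=1 — matches
Only n8 inverted output reproduces the observed Y1=1, Y2=1.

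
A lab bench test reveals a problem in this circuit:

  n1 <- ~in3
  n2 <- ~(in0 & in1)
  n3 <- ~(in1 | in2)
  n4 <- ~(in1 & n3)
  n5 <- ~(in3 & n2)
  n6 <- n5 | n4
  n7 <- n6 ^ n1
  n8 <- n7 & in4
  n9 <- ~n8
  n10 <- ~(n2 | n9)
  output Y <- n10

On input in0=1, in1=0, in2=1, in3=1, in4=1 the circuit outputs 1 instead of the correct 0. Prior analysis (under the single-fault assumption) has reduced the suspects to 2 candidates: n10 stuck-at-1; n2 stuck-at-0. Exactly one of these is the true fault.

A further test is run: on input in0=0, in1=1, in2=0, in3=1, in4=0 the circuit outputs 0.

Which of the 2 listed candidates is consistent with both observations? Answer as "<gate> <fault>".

Evaluate each candidate on input in0=0, in1=1, in2=0, in3=1, in4=0:
  n10 stuck-at-1: n1=0, n2=1, n3=0, n4=1, n5=0, n6=1, n7=1, n8=0, n9=1, n10=1 [stuck-at-1] → 1 — eliminated
  n2 stuck-at-0: n1=0, n2=0 [stuck-at-0], n3=0, n4=1, n5=1, n6=1, n7=1, n8=0, n9=1, n10=0 → 0 — matches
Only n2 stuck-at-0 reproduces the observed 0.

n2 stuck-at-0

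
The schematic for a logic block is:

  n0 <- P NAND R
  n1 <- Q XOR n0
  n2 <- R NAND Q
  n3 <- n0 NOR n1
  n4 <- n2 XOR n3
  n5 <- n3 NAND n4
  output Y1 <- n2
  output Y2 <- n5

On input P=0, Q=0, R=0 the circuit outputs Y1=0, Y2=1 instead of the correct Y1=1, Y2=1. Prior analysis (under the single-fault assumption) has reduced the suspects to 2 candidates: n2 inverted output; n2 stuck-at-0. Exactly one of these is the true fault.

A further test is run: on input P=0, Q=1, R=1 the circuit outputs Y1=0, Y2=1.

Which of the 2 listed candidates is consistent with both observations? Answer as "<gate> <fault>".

n2 stuck-at-0

Evaluate each candidate on input P=0, Q=1, R=1:
  n2 inverted output: n0=1, n1=0, n2=1 [inverted output], n3=0, n4=1, n5=1 → Y1=1, Y2=1 — eliminated
  n2 stuck-at-0: n0=1, n1=0, n2=0 [stuck-at-0], n3=0, n4=0, n5=1 → Y1=0, Y2=1 — matches
Only n2 stuck-at-0 reproduces the observed Y1=0, Y2=1.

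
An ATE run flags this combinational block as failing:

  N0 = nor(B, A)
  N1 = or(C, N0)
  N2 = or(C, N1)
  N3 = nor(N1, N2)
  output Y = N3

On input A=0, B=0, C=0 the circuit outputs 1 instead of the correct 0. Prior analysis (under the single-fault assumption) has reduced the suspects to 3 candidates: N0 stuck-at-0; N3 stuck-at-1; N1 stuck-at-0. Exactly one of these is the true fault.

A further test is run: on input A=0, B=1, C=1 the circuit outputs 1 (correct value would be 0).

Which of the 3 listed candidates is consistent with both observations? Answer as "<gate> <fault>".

N3 stuck-at-1

Evaluate each candidate on input A=0, B=1, C=1:
  N0 stuck-at-0: N0=0 [stuck-at-0], N1=1, N2=1, N3=0 → 0 — eliminated
  N3 stuck-at-1: N0=0, N1=1, N2=1, N3=1 [stuck-at-1] → 1 — matches
  N1 stuck-at-0: N0=0, N1=0 [stuck-at-0], N2=1, N3=0 → 0 — eliminated
Only N3 stuck-at-1 reproduces the observed 1.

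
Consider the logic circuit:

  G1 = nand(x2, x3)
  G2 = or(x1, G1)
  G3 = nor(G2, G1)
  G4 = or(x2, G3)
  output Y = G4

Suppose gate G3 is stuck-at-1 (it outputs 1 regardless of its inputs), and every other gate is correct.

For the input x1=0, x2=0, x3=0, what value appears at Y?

1

Propagate with G3 forced: G1=1, G2=1, G3=1 [stuck-at-1], G4=1.
So Y = 1. (Without the fault it would be 0.)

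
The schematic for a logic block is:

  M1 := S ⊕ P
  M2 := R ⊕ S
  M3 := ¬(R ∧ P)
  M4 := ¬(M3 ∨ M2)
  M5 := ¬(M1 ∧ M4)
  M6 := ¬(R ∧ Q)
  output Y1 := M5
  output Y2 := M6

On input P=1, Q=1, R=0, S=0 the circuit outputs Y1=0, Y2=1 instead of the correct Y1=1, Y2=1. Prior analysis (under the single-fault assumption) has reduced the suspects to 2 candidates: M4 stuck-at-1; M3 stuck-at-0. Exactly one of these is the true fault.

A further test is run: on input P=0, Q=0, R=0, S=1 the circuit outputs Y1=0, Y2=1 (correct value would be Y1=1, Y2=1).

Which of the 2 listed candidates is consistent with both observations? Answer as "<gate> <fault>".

Evaluate each candidate on input P=0, Q=0, R=0, S=1:
  M4 stuck-at-1: M1=1, M2=1, M3=1, M4=1 [stuck-at-1], M5=0, M6=1 → Y1=0, Y2=1 — matches
  M3 stuck-at-0: M1=1, M2=1, M3=0 [stuck-at-0], M4=0, M5=1, M6=1 → Y1=1, Y2=1 — eliminated
Only M4 stuck-at-1 reproduces the observed Y1=0, Y2=1.

M4 stuck-at-1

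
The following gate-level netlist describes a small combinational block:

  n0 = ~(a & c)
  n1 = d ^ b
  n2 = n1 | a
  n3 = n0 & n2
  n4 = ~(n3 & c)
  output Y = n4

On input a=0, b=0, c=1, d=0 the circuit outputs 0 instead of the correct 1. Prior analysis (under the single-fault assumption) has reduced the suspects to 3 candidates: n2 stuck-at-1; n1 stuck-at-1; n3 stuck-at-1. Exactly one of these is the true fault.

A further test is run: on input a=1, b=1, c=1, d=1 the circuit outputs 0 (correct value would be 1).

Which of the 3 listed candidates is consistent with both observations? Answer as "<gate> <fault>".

n3 stuck-at-1

Evaluate each candidate on input a=1, b=1, c=1, d=1:
  n2 stuck-at-1: n0=0, n1=0, n2=1 [stuck-at-1], n3=0, n4=1 → 1 — eliminated
  n1 stuck-at-1: n0=0, n1=1 [stuck-at-1], n2=1, n3=0, n4=1 → 1 — eliminated
  n3 stuck-at-1: n0=0, n1=0, n2=1, n3=1 [stuck-at-1], n4=0 → 0 — matches
Only n3 stuck-at-1 reproduces the observed 0.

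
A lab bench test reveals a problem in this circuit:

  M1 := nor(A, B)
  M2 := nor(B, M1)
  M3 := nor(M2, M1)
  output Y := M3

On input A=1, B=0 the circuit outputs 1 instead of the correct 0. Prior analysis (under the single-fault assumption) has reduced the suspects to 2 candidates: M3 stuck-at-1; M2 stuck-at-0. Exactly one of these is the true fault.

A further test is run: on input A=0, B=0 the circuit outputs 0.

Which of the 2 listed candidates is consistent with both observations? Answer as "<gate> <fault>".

M2 stuck-at-0

Evaluate each candidate on input A=0, B=0:
  M3 stuck-at-1: M1=1, M2=0, M3=1 [stuck-at-1] → 1 — eliminated
  M2 stuck-at-0: M1=1, M2=0 [stuck-at-0], M3=0 → 0 — matches
Only M2 stuck-at-0 reproduces the observed 0.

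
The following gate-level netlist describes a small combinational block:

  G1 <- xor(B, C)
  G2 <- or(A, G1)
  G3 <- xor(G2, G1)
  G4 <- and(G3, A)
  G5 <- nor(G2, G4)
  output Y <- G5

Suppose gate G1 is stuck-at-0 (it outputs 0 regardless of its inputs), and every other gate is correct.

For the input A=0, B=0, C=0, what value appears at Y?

Propagate with G1 forced: G1=0 [stuck-at-0], G2=0, G3=0, G4=0, G5=1.
So Y = 1. (Same as the fault-free value — the fault is masked on this input.)

1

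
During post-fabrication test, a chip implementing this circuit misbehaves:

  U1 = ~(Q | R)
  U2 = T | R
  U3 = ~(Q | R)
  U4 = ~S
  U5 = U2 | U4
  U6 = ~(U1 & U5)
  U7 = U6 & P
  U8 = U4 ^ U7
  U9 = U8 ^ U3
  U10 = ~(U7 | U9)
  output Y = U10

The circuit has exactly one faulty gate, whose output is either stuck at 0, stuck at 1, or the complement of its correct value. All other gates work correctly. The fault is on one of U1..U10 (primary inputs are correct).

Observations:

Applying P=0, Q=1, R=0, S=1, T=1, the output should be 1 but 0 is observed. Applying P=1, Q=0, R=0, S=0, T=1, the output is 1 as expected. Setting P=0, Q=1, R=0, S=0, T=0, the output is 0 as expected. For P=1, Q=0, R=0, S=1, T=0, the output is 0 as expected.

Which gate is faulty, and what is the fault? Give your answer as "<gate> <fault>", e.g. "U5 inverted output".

U8 stuck-at-1

Fault-free values for test 1 (P=0, Q=1, R=0, S=1, T=1): U1=0, U2=1, U3=0, U4=0, U5=1, U6=1, U7=0, U8=0, U9=0, U10=1, giving Y=1. Observed 0.
Test 1: faults giving observed 0 are {U3 stuck-at-1, U3 inverted output, U4 stuck-at-1, U4 inverted output, U7 stuck-at-1, U7 inverted output, U8 stuck-at-1, U8 inverted output, U9 stuck-at-1, U9 inverted output, U10 stuck-at-0, U10 inverted output}.
Test 2 (P=1, Q=0, R=0, S=0, T=1): fault-free U1=1, U2=1, U3=1, U4=1, U5=1, U6=0, U7=0, U8=1, U9=0, U10=1 → 1; observed 1. Eliminates U3 inverted output, U4 inverted output, U7 stuck-at-1, U7 inverted output, U8 inverted output, U9 stuck-at-1, U9 inverted output, U10 stuck-at-0, U10 inverted output.
Test 3 (P=0, Q=1, R=0, S=0, T=0): fault-free U1=0, U2=0, U3=0, U4=1, U5=1, U6=1, U7=0, U8=1, U9=1, U10=0 → 0; observed 0. Eliminates U3 stuck-at-1.
Test 4 (P=1, Q=0, R=0, S=1, T=0): fault-free U1=1, U2=0, U3=1, U4=0, U5=0, U6=1, U7=1, U8=1, U9=0, U10=0 → 0; observed 0. Eliminates U4 stuck-at-1.
Only U8 stuck-at-1 is consistent with every test.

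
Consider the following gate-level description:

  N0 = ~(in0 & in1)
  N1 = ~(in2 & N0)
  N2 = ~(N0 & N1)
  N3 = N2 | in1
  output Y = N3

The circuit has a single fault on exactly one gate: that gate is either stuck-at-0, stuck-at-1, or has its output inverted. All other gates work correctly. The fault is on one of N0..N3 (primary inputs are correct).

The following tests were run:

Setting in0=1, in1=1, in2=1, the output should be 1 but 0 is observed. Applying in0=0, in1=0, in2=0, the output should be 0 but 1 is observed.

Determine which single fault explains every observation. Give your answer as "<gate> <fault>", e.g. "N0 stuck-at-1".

N3 inverted output

Fault-free values for test 1 (in0=1, in1=1, in2=1): N0=0, N1=1, N2=1, N3=1, giving Y=1. Observed 0.
Test 1: faults giving observed 0 are {N3 stuck-at-0, N3 inverted output}.
Test 2 (in0=0, in1=0, in2=0): fault-free N0=1, N1=1, N2=0, N3=0 → 0; observed 1. Eliminates N3 stuck-at-0.
Only N3 inverted output is consistent with every test.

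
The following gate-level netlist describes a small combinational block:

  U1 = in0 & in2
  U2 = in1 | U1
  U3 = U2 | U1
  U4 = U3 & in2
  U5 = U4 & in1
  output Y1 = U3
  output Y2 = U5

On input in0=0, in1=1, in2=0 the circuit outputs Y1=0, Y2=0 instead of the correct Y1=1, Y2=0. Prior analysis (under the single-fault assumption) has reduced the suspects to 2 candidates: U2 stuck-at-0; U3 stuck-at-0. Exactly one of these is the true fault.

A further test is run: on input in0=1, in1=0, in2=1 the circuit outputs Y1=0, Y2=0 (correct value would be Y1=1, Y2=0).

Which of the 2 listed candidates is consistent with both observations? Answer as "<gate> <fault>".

Evaluate each candidate on input in0=1, in1=0, in2=1:
  U2 stuck-at-0: U1=1, U2=0 [stuck-at-0], U3=1, U4=1, U5=0 → Y1=1, Y2=0 — eliminated
  U3 stuck-at-0: U1=1, U2=1, U3=0 [stuck-at-0], U4=0, U5=0 → Y1=0, Y2=0 — matches
Only U3 stuck-at-0 reproduces the observed Y1=0, Y2=0.

U3 stuck-at-0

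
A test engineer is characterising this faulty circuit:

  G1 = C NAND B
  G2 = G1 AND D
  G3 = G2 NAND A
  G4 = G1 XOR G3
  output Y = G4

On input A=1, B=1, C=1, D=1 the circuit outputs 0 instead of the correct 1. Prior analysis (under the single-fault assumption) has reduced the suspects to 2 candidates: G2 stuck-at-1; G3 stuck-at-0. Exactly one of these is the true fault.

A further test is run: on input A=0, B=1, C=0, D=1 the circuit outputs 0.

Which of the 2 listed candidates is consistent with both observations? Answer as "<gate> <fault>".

Evaluate each candidate on input A=0, B=1, C=0, D=1:
  G2 stuck-at-1: G1=1, G2=1 [stuck-at-1], G3=1, G4=0 → 0 — matches
  G3 stuck-at-0: G1=1, G2=1, G3=0 [stuck-at-0], G4=1 → 1 — eliminated
Only G2 stuck-at-1 reproduces the observed 0.

G2 stuck-at-1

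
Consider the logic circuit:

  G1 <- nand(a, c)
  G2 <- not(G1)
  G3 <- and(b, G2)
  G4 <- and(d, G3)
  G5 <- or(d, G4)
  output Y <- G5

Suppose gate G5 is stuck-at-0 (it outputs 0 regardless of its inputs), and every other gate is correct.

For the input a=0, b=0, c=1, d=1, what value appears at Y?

Propagate with G5 forced: G1=1, G2=0, G3=0, G4=0, G5=0 [stuck-at-0].
So Y = 0. (Without the fault it would be 1.)

0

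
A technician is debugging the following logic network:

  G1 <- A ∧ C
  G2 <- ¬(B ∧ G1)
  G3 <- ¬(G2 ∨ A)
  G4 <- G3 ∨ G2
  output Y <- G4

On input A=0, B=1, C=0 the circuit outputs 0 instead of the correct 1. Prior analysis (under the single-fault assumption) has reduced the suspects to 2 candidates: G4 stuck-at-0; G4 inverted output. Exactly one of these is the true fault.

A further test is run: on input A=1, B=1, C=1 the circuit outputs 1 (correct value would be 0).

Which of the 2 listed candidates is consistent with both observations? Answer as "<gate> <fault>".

G4 inverted output

Evaluate each candidate on input A=1, B=1, C=1:
  G4 stuck-at-0: G1=1, G2=0, G3=0, G4=0 [stuck-at-0] → 0 — eliminated
  G4 inverted output: G1=1, G2=0, G3=0, G4=1 [inverted output] → 1 — matches
Only G4 inverted output reproduces the observed 1.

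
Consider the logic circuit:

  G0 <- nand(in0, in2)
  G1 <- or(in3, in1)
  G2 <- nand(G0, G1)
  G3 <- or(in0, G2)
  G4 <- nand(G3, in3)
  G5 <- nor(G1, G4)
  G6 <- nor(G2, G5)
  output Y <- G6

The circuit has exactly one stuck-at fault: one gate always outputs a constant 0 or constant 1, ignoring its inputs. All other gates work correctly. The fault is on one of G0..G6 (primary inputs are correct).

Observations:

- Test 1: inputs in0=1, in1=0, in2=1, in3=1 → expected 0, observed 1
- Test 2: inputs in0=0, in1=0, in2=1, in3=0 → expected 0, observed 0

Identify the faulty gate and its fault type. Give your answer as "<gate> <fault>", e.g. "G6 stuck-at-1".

G0 stuck-at-1

Fault-free values for test 1 (in0=1, in1=0, in2=1, in3=1): G0=0, G1=1, G2=1, G3=1, G4=0, G5=0, G6=0, giving Y=0. Observed 1.
Test 1: faults giving observed 1 are {G0 stuck-at-1, G2 stuck-at-0, G6 stuck-at-1}.
Test 2 (in0=0, in1=0, in2=1, in3=0): fault-free G0=1, G1=0, G2=1, G3=1, G4=1, G5=0, G6=0 → 0; observed 0. Eliminates G2 stuck-at-0, G6 stuck-at-1.
Only G0 stuck-at-1 is consistent with every test.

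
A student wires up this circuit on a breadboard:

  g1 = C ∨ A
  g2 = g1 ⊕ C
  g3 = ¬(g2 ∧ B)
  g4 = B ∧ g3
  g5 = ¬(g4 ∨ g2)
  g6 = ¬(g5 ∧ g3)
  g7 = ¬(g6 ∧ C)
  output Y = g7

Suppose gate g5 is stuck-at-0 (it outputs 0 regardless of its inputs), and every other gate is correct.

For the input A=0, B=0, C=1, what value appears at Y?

0

Propagate with g5 forced: g1=1, g2=0, g3=1, g4=0, g5=0 [stuck-at-0], g6=1, g7=0.
So Y = 0. (Without the fault it would be 1.)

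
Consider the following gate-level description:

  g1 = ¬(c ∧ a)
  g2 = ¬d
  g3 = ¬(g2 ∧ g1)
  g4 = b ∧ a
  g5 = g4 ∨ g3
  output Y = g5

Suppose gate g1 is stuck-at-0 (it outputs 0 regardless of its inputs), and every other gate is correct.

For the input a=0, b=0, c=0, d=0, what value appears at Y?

Propagate with g1 forced: g1=0 [stuck-at-0], g2=1, g3=1, g4=0, g5=1.
So Y = 1. (Without the fault it would be 0.)

1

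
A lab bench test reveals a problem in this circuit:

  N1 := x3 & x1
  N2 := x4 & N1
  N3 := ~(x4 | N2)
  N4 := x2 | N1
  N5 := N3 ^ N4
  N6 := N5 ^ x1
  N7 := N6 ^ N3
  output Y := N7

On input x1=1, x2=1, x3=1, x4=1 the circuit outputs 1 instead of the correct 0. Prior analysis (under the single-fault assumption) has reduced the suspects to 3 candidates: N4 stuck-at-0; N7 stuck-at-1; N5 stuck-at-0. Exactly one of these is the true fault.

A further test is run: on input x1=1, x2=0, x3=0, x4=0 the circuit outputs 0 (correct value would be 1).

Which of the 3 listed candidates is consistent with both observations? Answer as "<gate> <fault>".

Evaluate each candidate on input x1=1, x2=0, x3=0, x4=0:
  N4 stuck-at-0: N1=0, N2=0, N3=1, N4=0 [stuck-at-0], N5=1, N6=0, N7=1 → 1 — eliminated
  N7 stuck-at-1: N1=0, N2=0, N3=1, N4=0, N5=1, N6=0, N7=1 [stuck-at-1] → 1 — eliminated
  N5 stuck-at-0: N1=0, N2=0, N3=1, N4=0, N5=0 [stuck-at-0], N6=1, N7=0 → 0 — matches
Only N5 stuck-at-0 reproduces the observed 0.

N5 stuck-at-0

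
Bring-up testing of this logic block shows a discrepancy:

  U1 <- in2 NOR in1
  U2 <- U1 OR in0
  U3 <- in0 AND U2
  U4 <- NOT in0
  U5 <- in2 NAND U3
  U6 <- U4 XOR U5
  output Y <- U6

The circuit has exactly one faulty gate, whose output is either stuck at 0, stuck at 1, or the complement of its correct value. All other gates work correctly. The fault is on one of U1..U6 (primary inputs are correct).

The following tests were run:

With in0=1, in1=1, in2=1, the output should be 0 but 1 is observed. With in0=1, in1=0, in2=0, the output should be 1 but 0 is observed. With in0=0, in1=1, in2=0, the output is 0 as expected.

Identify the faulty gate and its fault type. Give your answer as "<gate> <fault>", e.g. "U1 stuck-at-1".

U4 stuck-at-1

Fault-free values for test 1 (in0=1, in1=1, in2=1): U1=0, U2=1, U3=1, U4=0, U5=0, U6=0, giving Y=0. Observed 1.
Test 1: faults giving observed 1 are {U2 stuck-at-0, U2 inverted output, U3 stuck-at-0, U3 inverted output, U4 stuck-at-1, U4 inverted output, U5 stuck-at-1, U5 inverted output, U6 stuck-at-1, U6 inverted output}.
Test 2 (in0=1, in1=0, in2=0): fault-free U1=1, U2=1, U3=1, U4=0, U5=1, U6=1 → 1; observed 0. Eliminates U2 stuck-at-0, U2 inverted output, U3 stuck-at-0, U3 inverted output, U5 stuck-at-1, U6 stuck-at-1.
Test 3 (in0=0, in1=1, in2=0): fault-free U1=0, U2=0, U3=0, U4=1, U5=1, U6=0 → 0; observed 0. Eliminates U4 inverted output, U5 inverted output, U6 inverted output.
Only U4 stuck-at-1 is consistent with every test.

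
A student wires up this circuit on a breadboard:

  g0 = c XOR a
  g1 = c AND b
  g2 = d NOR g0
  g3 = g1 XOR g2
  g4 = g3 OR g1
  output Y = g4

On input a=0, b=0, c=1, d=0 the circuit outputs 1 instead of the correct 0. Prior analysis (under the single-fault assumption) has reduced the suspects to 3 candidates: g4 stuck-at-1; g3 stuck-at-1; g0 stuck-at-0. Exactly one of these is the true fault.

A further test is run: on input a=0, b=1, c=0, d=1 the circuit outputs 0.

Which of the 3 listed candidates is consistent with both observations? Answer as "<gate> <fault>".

g0 stuck-at-0

Evaluate each candidate on input a=0, b=1, c=0, d=1:
  g4 stuck-at-1: g0=0, g1=0, g2=0, g3=0, g4=1 [stuck-at-1] → 1 — eliminated
  g3 stuck-at-1: g0=0, g1=0, g2=0, g3=1 [stuck-at-1], g4=1 → 1 — eliminated
  g0 stuck-at-0: g0=0 [stuck-at-0], g1=0, g2=0, g3=0, g4=0 → 0 — matches
Only g0 stuck-at-0 reproduces the observed 0.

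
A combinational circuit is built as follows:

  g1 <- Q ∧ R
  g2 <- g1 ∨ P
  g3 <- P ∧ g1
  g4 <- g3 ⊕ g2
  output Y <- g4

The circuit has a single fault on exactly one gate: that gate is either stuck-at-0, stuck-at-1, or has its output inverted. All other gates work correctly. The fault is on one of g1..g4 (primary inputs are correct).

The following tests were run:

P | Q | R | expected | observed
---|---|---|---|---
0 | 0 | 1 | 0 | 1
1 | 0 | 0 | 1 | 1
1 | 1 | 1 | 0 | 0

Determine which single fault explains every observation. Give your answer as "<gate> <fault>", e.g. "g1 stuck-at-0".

Fault-free values for test 1 (P=0, Q=0, R=1): g1=0, g2=0, g3=0, g4=0, giving Y=0. Observed 1.
Test 1: faults giving observed 1 are {g1 stuck-at-1, g1 inverted output, g2 stuck-at-1, g2 inverted output, g3 stuck-at-1, g3 inverted output, g4 stuck-at-1, g4 inverted output}.
Test 2 (P=1, Q=0, R=0): fault-free g1=0, g2=1, g3=0, g4=1 → 1; observed 1. Eliminates g1 stuck-at-1, g1 inverted output, g2 inverted output, g3 stuck-at-1, g3 inverted output, g4 inverted output.
Test 3 (P=1, Q=1, R=1): fault-free g1=1, g2=1, g3=1, g4=0 → 0; observed 0. Eliminates g4 stuck-at-1.
Only g2 stuck-at-1 is consistent with every test.

g2 stuck-at-1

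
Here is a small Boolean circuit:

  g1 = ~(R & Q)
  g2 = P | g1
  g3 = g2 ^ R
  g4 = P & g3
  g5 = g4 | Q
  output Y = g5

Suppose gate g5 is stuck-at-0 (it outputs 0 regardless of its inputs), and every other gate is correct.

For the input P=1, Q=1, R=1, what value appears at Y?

Propagate with g5 forced: g1=0, g2=1, g3=0, g4=0, g5=0 [stuck-at-0].
So Y = 0. (Without the fault it would be 1.)

0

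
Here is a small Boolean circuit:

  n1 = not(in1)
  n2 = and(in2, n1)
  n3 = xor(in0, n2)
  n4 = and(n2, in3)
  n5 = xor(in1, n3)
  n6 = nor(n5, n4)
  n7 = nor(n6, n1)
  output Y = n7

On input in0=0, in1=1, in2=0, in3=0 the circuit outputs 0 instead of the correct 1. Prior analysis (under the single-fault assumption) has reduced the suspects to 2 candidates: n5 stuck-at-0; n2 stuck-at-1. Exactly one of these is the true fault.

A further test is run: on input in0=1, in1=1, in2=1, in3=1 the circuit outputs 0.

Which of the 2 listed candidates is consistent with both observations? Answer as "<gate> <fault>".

Evaluate each candidate on input in0=1, in1=1, in2=1, in3=1:
  n5 stuck-at-0: n1=0, n2=0, n3=1, n4=0, n5=0 [stuck-at-0], n6=1, n7=0 → 0 — matches
  n2 stuck-at-1: n1=0, n2=1 [stuck-at-1], n3=0, n4=1, n5=1, n6=0, n7=1 → 1 — eliminated
Only n5 stuck-at-0 reproduces the observed 0.

n5 stuck-at-0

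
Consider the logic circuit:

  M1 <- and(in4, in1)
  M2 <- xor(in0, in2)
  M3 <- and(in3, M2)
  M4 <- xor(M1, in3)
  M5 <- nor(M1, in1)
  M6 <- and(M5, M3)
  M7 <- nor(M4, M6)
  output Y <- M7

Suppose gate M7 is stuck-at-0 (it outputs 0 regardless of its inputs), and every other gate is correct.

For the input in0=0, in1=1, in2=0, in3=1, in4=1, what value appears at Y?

Propagate with M7 forced: M1=1, M2=0, M3=0, M4=0, M5=0, M6=0, M7=0 [stuck-at-0].
So Y = 0. (Without the fault it would be 1.)

0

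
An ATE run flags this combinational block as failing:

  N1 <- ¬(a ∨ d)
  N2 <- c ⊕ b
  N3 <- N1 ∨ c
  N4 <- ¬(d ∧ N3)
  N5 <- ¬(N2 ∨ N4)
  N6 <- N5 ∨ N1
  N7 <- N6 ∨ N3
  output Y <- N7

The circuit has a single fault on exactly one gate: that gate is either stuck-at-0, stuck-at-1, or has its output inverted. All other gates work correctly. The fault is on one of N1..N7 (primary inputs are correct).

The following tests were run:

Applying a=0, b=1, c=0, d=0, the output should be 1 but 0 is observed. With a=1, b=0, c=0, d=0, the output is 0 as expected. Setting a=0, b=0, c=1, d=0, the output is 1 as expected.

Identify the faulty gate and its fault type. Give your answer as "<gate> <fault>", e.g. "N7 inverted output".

N1 stuck-at-0

Fault-free values for test 1 (a=0, b=1, c=0, d=0): N1=1, N2=1, N3=1, N4=1, N5=0, N6=1, N7=1, giving Y=1. Observed 0.
Test 1: faults giving observed 0 are {N1 stuck-at-0, N1 inverted output, N7 stuck-at-0, N7 inverted output}.
Test 2 (a=1, b=0, c=0, d=0): fault-free N1=0, N2=0, N3=0, N4=1, N5=0, N6=0, N7=0 → 0; observed 0. Eliminates N1 inverted output, N7 inverted output.
Test 3 (a=0, b=0, c=1, d=0): fault-free N1=1, N2=1, N3=1, N4=1, N5=0, N6=1, N7=1 → 1; observed 1. Eliminates N7 stuck-at-0.
Only N1 stuck-at-0 is consistent with every test.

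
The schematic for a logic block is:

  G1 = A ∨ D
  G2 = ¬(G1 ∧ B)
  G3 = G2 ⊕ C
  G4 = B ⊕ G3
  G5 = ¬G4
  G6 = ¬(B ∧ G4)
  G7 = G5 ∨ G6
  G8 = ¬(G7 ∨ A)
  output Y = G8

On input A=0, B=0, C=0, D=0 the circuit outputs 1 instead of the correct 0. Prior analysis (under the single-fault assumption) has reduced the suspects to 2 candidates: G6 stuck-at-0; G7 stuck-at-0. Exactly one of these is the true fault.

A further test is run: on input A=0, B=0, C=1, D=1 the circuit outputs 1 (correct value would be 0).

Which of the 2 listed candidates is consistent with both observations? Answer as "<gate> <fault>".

Evaluate each candidate on input A=0, B=0, C=1, D=1:
  G6 stuck-at-0: G1=1, G2=1, G3=0, G4=0, G5=1, G6=0 [stuck-at-0], G7=1, G8=0 → 0 — eliminated
  G7 stuck-at-0: G1=1, G2=1, G3=0, G4=0, G5=1, G6=1, G7=0 [stuck-at-0], G8=1 → 1 — matches
Only G7 stuck-at-0 reproduces the observed 1.

G7 stuck-at-0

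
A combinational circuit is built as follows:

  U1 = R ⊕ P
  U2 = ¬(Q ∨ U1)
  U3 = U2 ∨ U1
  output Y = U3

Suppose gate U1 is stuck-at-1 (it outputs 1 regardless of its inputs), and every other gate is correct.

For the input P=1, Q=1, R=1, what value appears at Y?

Propagate with U1 forced: U1=1 [stuck-at-1], U2=0, U3=1.
So Y = 1. (Without the fault it would be 0.)

1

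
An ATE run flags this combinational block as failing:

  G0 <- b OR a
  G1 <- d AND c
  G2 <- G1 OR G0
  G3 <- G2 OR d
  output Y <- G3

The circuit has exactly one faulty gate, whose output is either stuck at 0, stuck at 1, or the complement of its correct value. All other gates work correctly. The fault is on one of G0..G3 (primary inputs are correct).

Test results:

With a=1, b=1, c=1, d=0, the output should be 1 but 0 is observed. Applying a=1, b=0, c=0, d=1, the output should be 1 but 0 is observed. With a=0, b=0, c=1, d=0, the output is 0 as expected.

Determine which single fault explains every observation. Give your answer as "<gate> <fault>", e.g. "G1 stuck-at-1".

Fault-free values for test 1 (a=1, b=1, c=1, d=0): G0=1, G1=0, G2=1, G3=1, giving Y=1. Observed 0.
Test 1: faults giving observed 0 are {G0 stuck-at-0, G0 inverted output, G2 stuck-at-0, G2 inverted output, G3 stuck-at-0, G3 inverted output}.
Test 2 (a=1, b=0, c=0, d=1): fault-free G0=1, G1=0, G2=1, G3=1 → 1; observed 0. Eliminates G0 stuck-at-0, G0 inverted output, G2 stuck-at-0, G2 inverted output.
Test 3 (a=0, b=0, c=1, d=0): fault-free G0=0, G1=0, G2=0, G3=0 → 0; observed 0. Eliminates G3 inverted output.
Only G3 stuck-at-0 is consistent with every test.

G3 stuck-at-0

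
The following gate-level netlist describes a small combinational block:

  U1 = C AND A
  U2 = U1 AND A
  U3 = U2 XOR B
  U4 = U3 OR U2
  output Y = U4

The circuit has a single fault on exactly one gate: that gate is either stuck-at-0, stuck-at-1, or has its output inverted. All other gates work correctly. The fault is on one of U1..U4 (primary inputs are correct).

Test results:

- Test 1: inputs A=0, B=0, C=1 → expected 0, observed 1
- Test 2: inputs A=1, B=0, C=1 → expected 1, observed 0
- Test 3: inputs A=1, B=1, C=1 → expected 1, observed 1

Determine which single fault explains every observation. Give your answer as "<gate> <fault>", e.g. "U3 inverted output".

Fault-free values for test 1 (A=0, B=0, C=1): U1=0, U2=0, U3=0, U4=0, giving Y=0. Observed 1.
Test 1: faults giving observed 1 are {U2 stuck-at-1, U2 inverted output, U3 stuck-at-1, U3 inverted output, U4 stuck-at-1, U4 inverted output}.
Test 2 (A=1, B=0, C=1): fault-free U1=1, U2=1, U3=1, U4=1 → 1; observed 0. Eliminates U2 stuck-at-1, U3 stuck-at-1, U3 inverted output, U4 stuck-at-1.
Test 3 (A=1, B=1, C=1): fault-free U1=1, U2=1, U3=0, U4=1 → 1; observed 1. Eliminates U4 inverted output.
Only U2 inverted output is consistent with every test.

U2 inverted output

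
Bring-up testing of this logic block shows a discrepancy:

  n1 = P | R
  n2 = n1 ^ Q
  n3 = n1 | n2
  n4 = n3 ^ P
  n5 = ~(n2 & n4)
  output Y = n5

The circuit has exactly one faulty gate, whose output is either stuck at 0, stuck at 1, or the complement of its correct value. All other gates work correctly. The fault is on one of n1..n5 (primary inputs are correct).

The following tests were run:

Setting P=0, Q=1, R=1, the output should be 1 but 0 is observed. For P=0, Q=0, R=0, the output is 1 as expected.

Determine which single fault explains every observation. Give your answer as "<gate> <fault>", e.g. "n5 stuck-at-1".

n1 stuck-at-0

Fault-free values for test 1 (P=0, Q=1, R=1): n1=1, n2=0, n3=1, n4=1, n5=1, giving Y=1. Observed 0.
Test 1: faults giving observed 0 are {n1 stuck-at-0, n1 inverted output, n2 stuck-at-1, n2 inverted output, n5 stuck-at-0, n5 inverted output}.
Test 2 (P=0, Q=0, R=0): fault-free n1=0, n2=0, n3=0, n4=0, n5=1 → 1; observed 1. Eliminates n1 inverted output, n2 stuck-at-1, n2 inverted output, n5 stuck-at-0, n5 inverted output.
Only n1 stuck-at-0 is consistent with every test.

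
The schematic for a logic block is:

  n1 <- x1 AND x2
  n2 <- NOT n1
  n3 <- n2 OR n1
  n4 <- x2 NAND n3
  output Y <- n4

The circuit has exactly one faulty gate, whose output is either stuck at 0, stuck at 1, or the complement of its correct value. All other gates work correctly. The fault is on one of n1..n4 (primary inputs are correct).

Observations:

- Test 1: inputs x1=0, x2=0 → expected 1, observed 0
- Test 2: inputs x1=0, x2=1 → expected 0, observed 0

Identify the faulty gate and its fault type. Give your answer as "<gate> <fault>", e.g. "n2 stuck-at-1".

Fault-free values for test 1 (x1=0, x2=0): n1=0, n2=1, n3=1, n4=1, giving Y=1. Observed 0.
Test 1: faults giving observed 0 are {n4 stuck-at-0, n4 inverted output}.
Test 2 (x1=0, x2=1): fault-free n1=0, n2=1, n3=1, n4=0 → 0; observed 0. Eliminates n4 inverted output.
Only n4 stuck-at-0 is consistent with every test.

n4 stuck-at-0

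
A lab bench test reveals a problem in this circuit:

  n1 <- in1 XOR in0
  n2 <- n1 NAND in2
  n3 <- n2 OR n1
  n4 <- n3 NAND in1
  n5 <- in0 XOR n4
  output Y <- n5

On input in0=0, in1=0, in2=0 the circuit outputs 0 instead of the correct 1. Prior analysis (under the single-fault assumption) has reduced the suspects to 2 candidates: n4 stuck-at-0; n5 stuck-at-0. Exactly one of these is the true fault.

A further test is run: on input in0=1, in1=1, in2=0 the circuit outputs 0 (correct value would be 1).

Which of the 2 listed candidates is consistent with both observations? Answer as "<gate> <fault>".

Evaluate each candidate on input in0=1, in1=1, in2=0:
  n4 stuck-at-0: n1=0, n2=1, n3=1, n4=0 [stuck-at-0], n5=1 → 1 — eliminated
  n5 stuck-at-0: n1=0, n2=1, n3=1, n4=0, n5=0 [stuck-at-0] → 0 — matches
Only n5 stuck-at-0 reproduces the observed 0.

n5 stuck-at-0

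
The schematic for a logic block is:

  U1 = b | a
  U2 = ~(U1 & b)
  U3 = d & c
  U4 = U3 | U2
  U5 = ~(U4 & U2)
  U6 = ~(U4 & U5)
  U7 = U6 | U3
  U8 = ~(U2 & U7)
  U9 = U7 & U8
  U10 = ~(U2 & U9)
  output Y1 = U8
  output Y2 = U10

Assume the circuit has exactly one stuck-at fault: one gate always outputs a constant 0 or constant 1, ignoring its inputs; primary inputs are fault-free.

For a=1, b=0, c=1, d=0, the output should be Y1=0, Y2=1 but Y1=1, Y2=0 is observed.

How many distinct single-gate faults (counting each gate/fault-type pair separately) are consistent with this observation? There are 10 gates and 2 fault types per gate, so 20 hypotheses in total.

Fault-free: U1=1, U2=1, U3=0, U4=1, U5=0, U6=1, U7=1, U8=0, U9=0, U10=1 → Y1=0, Y2=1. Observed Y1=1, Y2=0.
  U1: none of the 2 fault types match ✗
  U2: none of the 2 fault types match ✗
  U3: none of the 2 fault types match ✗
  U4: none of the 2 fault types match ✗
  U5: none of the 2 fault types match ✗
  U6: none of the 2 fault types match ✗
  U7: none of the 2 fault types match ✗
  U8: stuck-at-1 ✓; others ✗
  U9: none of the 2 fault types match ✗
  U10: none of the 2 fault types match ✗
Consistent faults: {U8 stuck-at-1} — 1 in all.

1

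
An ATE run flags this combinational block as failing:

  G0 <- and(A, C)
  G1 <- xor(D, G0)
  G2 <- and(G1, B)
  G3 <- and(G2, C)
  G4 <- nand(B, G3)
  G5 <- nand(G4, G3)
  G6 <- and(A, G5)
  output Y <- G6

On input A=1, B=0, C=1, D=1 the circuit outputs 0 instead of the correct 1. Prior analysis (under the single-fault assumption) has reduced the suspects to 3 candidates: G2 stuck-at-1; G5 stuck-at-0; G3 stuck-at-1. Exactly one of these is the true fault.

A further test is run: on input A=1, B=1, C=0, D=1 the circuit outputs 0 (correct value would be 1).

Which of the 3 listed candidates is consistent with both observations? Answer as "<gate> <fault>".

Evaluate each candidate on input A=1, B=1, C=0, D=1:
  G2 stuck-at-1: G0=0, G1=1, G2=1 [stuck-at-1], G3=0, G4=1, G5=1, G6=1 → 1 — eliminated
  G5 stuck-at-0: G0=0, G1=1, G2=1, G3=0, G4=1, G5=0 [stuck-at-0], G6=0 → 0 — matches
  G3 stuck-at-1: G0=0, G1=1, G2=1, G3=1 [stuck-at-1], G4=0, G5=1, G6=1 → 1 — eliminated
Only G5 stuck-at-0 reproduces the observed 0.

G5 stuck-at-0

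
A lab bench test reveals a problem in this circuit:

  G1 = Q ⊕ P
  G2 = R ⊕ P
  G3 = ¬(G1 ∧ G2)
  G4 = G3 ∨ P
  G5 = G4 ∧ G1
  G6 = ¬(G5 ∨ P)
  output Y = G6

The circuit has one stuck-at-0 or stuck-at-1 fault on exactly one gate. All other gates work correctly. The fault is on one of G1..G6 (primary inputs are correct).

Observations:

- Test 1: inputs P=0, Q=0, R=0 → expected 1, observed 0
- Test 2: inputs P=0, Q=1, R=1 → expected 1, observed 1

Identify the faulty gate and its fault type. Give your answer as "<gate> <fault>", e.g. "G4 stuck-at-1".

Fault-free values for test 1 (P=0, Q=0, R=0): G1=0, G2=0, G3=1, G4=1, G5=0, G6=1, giving Y=1. Observed 0.
Test 1: faults giving observed 0 are {G1 stuck-at-1, G5 stuck-at-1, G6 stuck-at-0}.
Test 2 (P=0, Q=1, R=1): fault-free G1=1, G2=1, G3=0, G4=0, G5=0, G6=1 → 1; observed 1. Eliminates G5 stuck-at-1, G6 stuck-at-0.
Only G1 stuck-at-1 is consistent with every test.

G1 stuck-at-1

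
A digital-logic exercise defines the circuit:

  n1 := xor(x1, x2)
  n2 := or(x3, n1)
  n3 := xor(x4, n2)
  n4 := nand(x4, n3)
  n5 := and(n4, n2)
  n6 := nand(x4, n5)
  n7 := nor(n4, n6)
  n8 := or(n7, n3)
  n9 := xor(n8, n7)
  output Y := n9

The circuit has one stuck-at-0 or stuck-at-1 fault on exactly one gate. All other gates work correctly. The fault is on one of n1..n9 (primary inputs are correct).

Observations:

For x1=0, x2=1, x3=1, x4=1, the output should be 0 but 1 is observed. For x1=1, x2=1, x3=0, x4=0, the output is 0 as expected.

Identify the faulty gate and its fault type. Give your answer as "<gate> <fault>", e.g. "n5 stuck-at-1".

n2 stuck-at-0

Fault-free values for test 1 (x1=0, x2=1, x3=1, x4=1): n1=1, n2=1, n3=0, n4=1, n5=1, n6=0, n7=0, n8=0, n9=0, giving Y=0. Observed 1.
Test 1: faults giving observed 1 are {n2 stuck-at-0, n3 stuck-at-1, n8 stuck-at-1, n9 stuck-at-1}.
Test 2 (x1=1, x2=1, x3=0, x4=0): fault-free n1=0, n2=0, n3=0, n4=1, n5=0, n6=1, n7=0, n8=0, n9=0 → 0; observed 0. Eliminates n3 stuck-at-1, n8 stuck-at-1, n9 stuck-at-1.
Only n2 stuck-at-0 is consistent with every test.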